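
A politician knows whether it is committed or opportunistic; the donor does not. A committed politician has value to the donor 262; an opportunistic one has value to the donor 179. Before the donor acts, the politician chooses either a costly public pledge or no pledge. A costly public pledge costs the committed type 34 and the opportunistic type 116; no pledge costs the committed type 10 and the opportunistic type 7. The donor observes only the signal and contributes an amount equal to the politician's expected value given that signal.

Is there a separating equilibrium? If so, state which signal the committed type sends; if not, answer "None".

pledge

Try committed → pledge, opportunistic → no pledge:
  Under separation the donor infers type exactly: pledge → committed (pays 262), no pledge → opportunistic (pays 179).
  Committed: pledge gives 262 − 34 = 228; no pledge gives 179 − 10 = 169. No deviation. ✓
  Opportunistic: no pledge gives 179 − 7 = 172; pledge gives 262 − 116 = 146. No deviation. ✓
Both hold — the committed type sends pledge.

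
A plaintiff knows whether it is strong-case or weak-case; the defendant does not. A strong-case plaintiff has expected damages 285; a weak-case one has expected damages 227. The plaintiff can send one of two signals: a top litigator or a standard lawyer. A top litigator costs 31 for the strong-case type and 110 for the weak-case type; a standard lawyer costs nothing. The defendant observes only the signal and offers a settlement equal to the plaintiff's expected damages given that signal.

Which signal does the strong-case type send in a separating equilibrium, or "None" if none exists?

top litigator

Try strong-case → top litigator, weak-case → standard lawyer:
  If types separate, top litigator earns payment 285 and standard lawyer earns 227.
  Strong-case: top litigator gives 285 − 31 = 254; standard lawyer gives 227 − 0 = 227. No deviation. ✓
  Weak-case: standard lawyer gives 227 − 0 = 227; top litigator gives 285 − 110 = 175. No deviation. ✓
Both hold — the strong-case type sends top litigator.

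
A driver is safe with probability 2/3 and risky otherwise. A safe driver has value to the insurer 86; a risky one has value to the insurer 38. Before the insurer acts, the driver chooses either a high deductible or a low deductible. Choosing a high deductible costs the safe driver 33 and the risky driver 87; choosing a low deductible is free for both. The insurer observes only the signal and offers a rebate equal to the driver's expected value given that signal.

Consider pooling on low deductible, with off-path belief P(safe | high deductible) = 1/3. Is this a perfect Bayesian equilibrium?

At the pooled signal (low deductible) the insurer holds the prior 2/3 and pays 2/3·86 + 1/3·38 = 70. Off-path (high deductible) belief 1/3 gives 1/3·86 + 2/3·38 = 54.
Safe: low deductible gives 70 − 0 = 70; high deductible gives 54 − 33 = 21. Stays. ✓
Risky: low deductible gives 70 − 0 = 70; high deductible gives 54 − 87 = -33. Stays. ✓

Yes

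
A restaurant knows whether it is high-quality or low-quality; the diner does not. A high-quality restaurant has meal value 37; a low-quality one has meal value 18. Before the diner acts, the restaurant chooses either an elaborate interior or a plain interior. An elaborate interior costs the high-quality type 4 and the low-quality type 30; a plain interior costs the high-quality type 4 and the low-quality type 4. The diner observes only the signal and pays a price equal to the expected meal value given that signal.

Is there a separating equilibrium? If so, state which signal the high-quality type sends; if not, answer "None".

elaborate interior

Try high-quality → elaborate interior, low-quality → plain interior:
  If types separate, elaborate interior earns payment 37 and plain interior earns 18.
  High-quality: elaborate interior gives 37 − 4 = 33; plain interior gives 18 − 4 = 14. No deviation. ✓
  Low-quality: plain interior gives 18 − 4 = 14; elaborate interior gives 37 − 30 = 7. No deviation. ✓
Both hold — the high-quality type sends elaborate interior.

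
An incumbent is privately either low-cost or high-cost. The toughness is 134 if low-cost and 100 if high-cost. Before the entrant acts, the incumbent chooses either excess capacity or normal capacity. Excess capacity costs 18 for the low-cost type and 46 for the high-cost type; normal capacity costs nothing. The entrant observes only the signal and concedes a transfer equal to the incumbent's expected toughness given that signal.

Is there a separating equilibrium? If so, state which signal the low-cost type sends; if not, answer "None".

excess capacity

Try low-cost → excess capacity, high-cost → normal capacity:
  Under separation the entrant infers type exactly: excess capacity → low-cost (pays 134), normal capacity → high-cost (pays 100).
  Low-cost: excess capacity gives 134 − 18 = 116; normal capacity gives 100 − 0 = 100. No deviation. ✓
  High-cost: normal capacity gives 100 − 0 = 100; excess capacity gives 134 − 46 = 88. No deviation. ✓
Both hold — the low-cost type sends excess capacity.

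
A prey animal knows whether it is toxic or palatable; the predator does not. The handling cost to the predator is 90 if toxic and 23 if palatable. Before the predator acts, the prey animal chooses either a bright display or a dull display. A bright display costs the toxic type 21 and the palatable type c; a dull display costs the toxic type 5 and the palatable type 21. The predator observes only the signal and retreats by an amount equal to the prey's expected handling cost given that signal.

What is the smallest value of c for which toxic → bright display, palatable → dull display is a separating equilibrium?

88

Under separation: bright display → toxic (pays 90); dull display → palatable (pays 23).
Toxic: 90 − 21 = 69 ≥ 23 − 5 = 18. Holds regardless of c. ✓
Palatable: 23 − 21 ≥ 90 − c, so c ≥ 90 − 2 = 88.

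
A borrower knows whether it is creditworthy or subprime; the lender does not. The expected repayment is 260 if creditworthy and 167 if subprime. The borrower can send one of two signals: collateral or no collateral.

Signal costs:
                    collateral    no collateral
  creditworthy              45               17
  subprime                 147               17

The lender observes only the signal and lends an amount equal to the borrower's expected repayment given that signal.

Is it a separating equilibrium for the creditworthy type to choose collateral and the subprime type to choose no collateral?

Under separation the lender infers type exactly: collateral → creditworthy (pays 260), no collateral → subprime (pays 167).
Creditworthy: collateral gives 260 − 45 = 215; no collateral gives 167 − 17 = 150. No deviation. ✓
Subprime: no collateral gives 167 − 17 = 150; collateral gives 260 − 147 = 113. No deviation. ✓
Both incentive constraints hold.

Yes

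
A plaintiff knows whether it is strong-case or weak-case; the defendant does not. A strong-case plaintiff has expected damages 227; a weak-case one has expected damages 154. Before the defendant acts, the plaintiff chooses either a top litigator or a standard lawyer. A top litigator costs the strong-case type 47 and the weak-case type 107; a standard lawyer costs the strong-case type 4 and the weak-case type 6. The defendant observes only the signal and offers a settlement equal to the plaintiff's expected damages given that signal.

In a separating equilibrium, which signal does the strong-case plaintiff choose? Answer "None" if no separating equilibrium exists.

top litigator

Try strong-case → top litigator, weak-case → standard lawyer:
  If types separate, top litigator earns payment 227 and standard lawyer earns 154.
  Strong-case: top litigator gives 227 − 47 = 180; standard lawyer gives 154 − 4 = 150. No deviation. ✓
  Weak-case: standard lawyer gives 154 − 6 = 148; top litigator gives 227 − 107 = 120. No deviation. ✓
Both hold — the strong-case type sends top litigator.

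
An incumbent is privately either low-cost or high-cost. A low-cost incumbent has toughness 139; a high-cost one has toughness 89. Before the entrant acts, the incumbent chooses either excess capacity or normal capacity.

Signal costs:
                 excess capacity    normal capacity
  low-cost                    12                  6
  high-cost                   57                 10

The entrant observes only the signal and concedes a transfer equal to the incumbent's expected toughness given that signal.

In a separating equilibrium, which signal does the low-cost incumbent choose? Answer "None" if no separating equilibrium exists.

Try low-cost → excess capacity, high-cost → normal capacity:
  If types separate, excess capacity earns payment 139 and normal capacity earns 89.
  Low-cost: excess capacity gives 139 − 12 = 127; normal capacity gives 89 − 6 = 83. No deviation. ✓
  High-cost: normal capacity gives 89 − 10 = 79; excess capacity gives 139 − 57 = 82. Would deviate. ✗
Try low-cost → normal capacity, high-cost → excess capacity:
  If types separate, normal capacity earns payment 139 and excess capacity earns 89.
  Low-cost: normal capacity gives 139 − 6 = 133; excess capacity gives 89 − 12 = 77. No deviation. ✓
  High-cost: excess capacity gives 89 − 57 = 32; normal capacity gives 139 − 10 = 129. Would deviate. ✗
Neither assignment is incentive-compatible.

None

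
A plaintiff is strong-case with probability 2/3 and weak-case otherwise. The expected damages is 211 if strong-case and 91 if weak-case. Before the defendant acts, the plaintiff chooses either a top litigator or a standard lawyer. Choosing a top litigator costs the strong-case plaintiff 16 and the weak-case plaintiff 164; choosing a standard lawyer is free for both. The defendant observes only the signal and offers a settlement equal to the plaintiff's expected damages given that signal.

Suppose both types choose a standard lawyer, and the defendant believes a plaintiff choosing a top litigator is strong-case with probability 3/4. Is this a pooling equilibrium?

At the pooled signal (standard lawyer) the defendant holds the prior 2/3 and pays 2/3·211 + 1/3·91 = 171. Off-path (top litigator) belief 3/4 gives 3/4·211 + 1/4·91 = 181.
Strong-case: standard lawyer gives 171 − 0 = 171; top litigator gives 181 − 16 = 165. Stays. ✓
Weak-case: standard lawyer gives 171 − 0 = 171; top litigator gives 181 − 164 = 17. Stays. ✓

Yes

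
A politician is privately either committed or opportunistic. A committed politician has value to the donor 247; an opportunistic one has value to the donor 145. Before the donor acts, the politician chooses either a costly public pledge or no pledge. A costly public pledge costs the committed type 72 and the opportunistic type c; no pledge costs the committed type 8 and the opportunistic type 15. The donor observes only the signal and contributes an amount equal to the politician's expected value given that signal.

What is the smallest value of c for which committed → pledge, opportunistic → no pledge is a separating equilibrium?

117

Under separation: pledge → committed (pays 247); no pledge → opportunistic (pays 145).
Committed: 247 − 72 = 175 ≥ 145 − 8 = 137. Holds regardless of c. ✓
Opportunistic: 145 − 15 ≥ 247 − c, so c ≥ 247 − 130 = 117.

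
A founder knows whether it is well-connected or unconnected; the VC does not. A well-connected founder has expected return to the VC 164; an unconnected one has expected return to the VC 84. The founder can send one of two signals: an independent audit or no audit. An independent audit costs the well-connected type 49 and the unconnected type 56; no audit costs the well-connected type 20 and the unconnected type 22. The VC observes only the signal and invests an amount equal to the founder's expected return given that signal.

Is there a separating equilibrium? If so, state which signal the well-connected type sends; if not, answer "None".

Try well-connected → audit, unconnected → no audit:
  If types separate, audit earns payment 164 and no audit earns 84.
  Well-connected: audit gives 164 − 49 = 115; no audit gives 84 − 20 = 64. No deviation. ✓
  Unconnected: no audit gives 84 − 22 = 62; audit gives 164 − 56 = 108. Would deviate. ✗
Try well-connected → no audit, unconnected → audit:
  If types separate, no audit earns payment 164 and audit earns 84.
  Well-connected: no audit gives 164 − 20 = 144; audit gives 84 − 49 = 35. No deviation. ✓
  Unconnected: audit gives 84 − 56 = 28; no audit gives 164 − 22 = 142. Would deviate. ✗
Neither assignment is incentive-compatible.

None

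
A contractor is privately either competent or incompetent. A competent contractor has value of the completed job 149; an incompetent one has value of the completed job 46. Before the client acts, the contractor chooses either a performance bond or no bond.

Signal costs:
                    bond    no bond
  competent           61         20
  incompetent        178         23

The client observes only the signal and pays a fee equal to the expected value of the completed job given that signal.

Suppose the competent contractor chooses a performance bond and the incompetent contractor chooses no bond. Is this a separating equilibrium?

Under separation the client infers type exactly: bond → competent (pays 149), no bond → incompetent (pays 46).
Competent: bond gives 149 − 61 = 88; no bond gives 46 − 20 = 26. No deviation. ✓
Incompetent: no bond gives 46 − 23 = 23; bond gives 149 − 178 = -29. No deviation. ✓
Both incentive constraints hold.

Yes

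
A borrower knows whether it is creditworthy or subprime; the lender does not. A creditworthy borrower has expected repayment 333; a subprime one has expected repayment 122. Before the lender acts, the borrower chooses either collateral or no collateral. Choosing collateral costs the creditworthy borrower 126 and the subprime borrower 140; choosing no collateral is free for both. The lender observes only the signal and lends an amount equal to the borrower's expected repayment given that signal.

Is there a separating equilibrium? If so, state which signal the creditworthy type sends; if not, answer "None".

None

Try creditworthy → collateral, subprime → no collateral:
  If types separate, collateral earns payment 333 and no collateral earns 122.
  Creditworthy: collateral gives 333 − 126 = 207; no collateral gives 122 − 0 = 122. No deviation. ✓
  Subprime: no collateral gives 122 − 0 = 122; collateral gives 333 − 140 = 193. Would deviate. ✗
Try creditworthy → no collateral, subprime → collateral:
  If types separate, no collateral earns payment 333 and collateral earns 122.
  Creditworthy: no collateral gives 333 − 0 = 333; collateral gives 122 − 126 = -4. No deviation. ✓
  Subprime: collateral gives 122 − 140 = -18; no collateral gives 333 − 0 = 333. Would deviate. ✗
Neither assignment is incentive-compatible.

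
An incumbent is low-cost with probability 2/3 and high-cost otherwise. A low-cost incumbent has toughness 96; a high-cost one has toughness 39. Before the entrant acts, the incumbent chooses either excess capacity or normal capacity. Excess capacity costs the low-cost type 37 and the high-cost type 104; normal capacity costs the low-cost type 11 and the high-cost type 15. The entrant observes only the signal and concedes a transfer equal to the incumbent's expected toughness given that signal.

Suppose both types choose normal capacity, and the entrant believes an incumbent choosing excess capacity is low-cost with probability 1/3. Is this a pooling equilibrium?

On the equilibrium path (normal capacity) the entrant holds the prior 2/3 and pays 2/3·96 + 1/3·39 = 77. Off-path (excess capacity) belief 1/3 gives 1/3·96 + 2/3·39 = 58.
Low-cost: normal capacity gives 77 − 11 = 66; excess capacity gives 58 − 37 = 21. Stays. ✓
High-cost: normal capacity gives 77 − 15 = 62; excess capacity gives 58 − 104 = -46. Stays. ✓
Beliefs are Bayes-consistent on-path and both types best-respond.

Yes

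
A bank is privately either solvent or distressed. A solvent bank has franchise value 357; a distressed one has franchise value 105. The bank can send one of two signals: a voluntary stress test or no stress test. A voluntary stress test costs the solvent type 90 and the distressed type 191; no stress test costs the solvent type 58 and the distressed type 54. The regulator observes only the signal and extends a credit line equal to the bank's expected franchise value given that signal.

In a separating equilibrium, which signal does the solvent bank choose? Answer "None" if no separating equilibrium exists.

Try solvent → stress test, distressed → no stress test:
  If types separate, stress test earns payment 357 and no stress test earns 105.
  Solvent: stress test gives 357 − 90 = 267; no stress test gives 105 − 58 = 47. No deviation. ✓
  Distressed: no stress test gives 105 − 54 = 51; stress test gives 357 − 191 = 166. Would deviate. ✗
Try solvent → no stress test, distressed → stress test:
  If types separate, no stress test earns payment 357 and stress test earns 105.
  Solvent: no stress test gives 357 − 58 = 299; stress test gives 105 − 90 = 15. No deviation. ✓
  Distressed: stress test gives 105 − 191 = -86; no stress test gives 357 − 54 = 303. Would deviate. ✗
Neither assignment is incentive-compatible.

None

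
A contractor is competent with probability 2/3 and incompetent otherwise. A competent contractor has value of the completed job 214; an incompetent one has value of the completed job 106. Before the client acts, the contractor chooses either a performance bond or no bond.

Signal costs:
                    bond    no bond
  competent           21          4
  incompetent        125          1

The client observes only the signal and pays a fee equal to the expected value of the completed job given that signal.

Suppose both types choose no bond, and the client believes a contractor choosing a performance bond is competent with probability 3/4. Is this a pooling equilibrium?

On the equilibrium path (no bond) the client holds the prior 2/3 and pays 2/3·214 + 1/3·106 = 178. Off-path (bond) belief 3/4 gives 3/4·214 + 1/4·106 = 187.
Competent: no bond gives 178 − 4 = 174; bond gives 187 − 21 = 166. Stays. ✓
Incompetent: no bond gives 178 − 1 = 177; bond gives 187 − 125 = 62. Stays. ✓
Beliefs are Bayes-consistent on-path and both types best-respond.

Yes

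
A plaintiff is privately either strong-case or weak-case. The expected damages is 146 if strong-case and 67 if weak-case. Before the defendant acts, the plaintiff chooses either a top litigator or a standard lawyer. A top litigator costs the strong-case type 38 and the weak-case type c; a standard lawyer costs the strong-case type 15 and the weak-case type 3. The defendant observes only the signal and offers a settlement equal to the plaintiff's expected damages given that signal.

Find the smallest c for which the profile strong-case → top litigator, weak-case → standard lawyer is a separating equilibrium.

82

Under separation: top litigator → strong-case (pays 146); standard lawyer → weak-case (pays 67).
Strong-case: 146 − 38 = 108 ≥ 67 − 15 = 52. Holds regardless of c. ✓
Weak-case: 67 − 3 ≥ 146 − c, so c ≥ 146 − 64 = 82.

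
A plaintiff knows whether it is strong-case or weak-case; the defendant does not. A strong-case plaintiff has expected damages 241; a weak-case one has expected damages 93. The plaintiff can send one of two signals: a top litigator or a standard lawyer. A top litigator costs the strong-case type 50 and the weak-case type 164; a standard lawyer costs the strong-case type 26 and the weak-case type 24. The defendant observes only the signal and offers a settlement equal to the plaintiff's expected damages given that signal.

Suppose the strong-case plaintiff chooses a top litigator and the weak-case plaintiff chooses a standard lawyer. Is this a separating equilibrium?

No

Under separation the defendant infers type exactly: top litigator → strong-case (pays 241), standard lawyer → weak-case (pays 93).
Strong-case: top litigator gives 241 − 50 = 191; standard lawyer gives 93 − 26 = 67. No deviation. ✓
Weak-case: standard lawyer gives 93 − 24 = 69; top litigator gives 241 − 164 = 77. Would deviate. ✗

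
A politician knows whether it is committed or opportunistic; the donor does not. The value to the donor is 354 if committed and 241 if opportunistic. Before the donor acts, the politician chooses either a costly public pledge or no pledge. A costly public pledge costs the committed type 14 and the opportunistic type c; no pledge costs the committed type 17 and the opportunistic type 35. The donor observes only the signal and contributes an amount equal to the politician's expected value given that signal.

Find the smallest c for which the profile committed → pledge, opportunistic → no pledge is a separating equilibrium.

148

Under separation: pledge → committed (pays 354); no pledge → opportunistic (pays 241).
Committed: 354 − 14 = 340 ≥ 241 − 17 = 224. Holds regardless of c. ✓
Opportunistic: 241 − 35 ≥ 354 − c, so c ≥ 354 − 206 = 148.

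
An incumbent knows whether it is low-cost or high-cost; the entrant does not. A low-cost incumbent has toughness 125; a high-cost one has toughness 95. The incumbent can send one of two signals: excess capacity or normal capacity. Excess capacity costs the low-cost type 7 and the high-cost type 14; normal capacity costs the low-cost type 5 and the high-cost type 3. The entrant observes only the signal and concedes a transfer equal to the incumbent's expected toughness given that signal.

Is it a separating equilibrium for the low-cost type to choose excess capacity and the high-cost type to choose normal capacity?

Under separation the entrant infers type exactly: excess capacity → low-cost (pays 125), normal capacity → high-cost (pays 95).
Low-cost: excess capacity gives 125 − 7 = 118; normal capacity gives 95 − 5 = 90. No deviation. ✓
High-cost: normal capacity gives 95 − 3 = 92; excess capacity gives 125 − 14 = 111. Would deviate. ✗

No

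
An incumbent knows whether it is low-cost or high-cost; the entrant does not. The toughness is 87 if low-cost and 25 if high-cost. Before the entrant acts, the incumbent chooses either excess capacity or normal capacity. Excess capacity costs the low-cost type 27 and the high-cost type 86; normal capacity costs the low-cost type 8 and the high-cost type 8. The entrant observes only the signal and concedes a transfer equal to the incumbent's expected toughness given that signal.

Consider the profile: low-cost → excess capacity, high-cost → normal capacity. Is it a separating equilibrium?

Yes

If types separate, excess capacity earns payment 87 and normal capacity earns 25.
Low-cost: excess capacity gives 87 − 27 = 60; normal capacity gives 25 − 8 = 17. No deviation. ✓
High-cost: normal capacity gives 25 − 8 = 17; excess capacity gives 87 − 86 = 1. No deviation. ✓
Both incentive constraints hold.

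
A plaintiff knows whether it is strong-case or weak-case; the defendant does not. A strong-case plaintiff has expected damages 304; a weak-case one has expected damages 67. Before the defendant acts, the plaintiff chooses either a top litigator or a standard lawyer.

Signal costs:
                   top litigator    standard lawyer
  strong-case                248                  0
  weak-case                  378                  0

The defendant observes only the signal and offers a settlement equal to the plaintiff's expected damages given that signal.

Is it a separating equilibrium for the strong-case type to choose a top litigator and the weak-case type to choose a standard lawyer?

If types separate, top litigator earns payment 304 and standard lawyer earns 67.
Strong-case: top litigator gives 304 − 248 = 56; standard lawyer gives 67 − 0 = 67. Would deviate. ✗
Weak-case: standard lawyer gives 67 − 0 = 67; top litigator gives 304 − 378 = -74. No deviation. ✓

No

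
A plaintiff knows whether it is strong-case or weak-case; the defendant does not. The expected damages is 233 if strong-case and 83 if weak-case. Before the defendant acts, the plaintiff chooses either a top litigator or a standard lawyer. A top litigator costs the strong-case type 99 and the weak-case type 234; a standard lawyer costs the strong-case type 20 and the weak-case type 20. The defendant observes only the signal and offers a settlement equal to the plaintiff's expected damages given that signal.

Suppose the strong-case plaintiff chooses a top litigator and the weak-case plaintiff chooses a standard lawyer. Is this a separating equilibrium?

Yes

Under separation the defendant infers type exactly: top litigator → strong-case (pays 233), standard lawyer → weak-case (pays 83).
Strong-case: top litigator gives 233 − 99 = 134; standard lawyer gives 83 − 20 = 63. No deviation. ✓
Weak-case: standard lawyer gives 83 − 20 = 63; top litigator gives 233 − 234 = -1. No deviation. ✓
Neither type gains from mimicking the other.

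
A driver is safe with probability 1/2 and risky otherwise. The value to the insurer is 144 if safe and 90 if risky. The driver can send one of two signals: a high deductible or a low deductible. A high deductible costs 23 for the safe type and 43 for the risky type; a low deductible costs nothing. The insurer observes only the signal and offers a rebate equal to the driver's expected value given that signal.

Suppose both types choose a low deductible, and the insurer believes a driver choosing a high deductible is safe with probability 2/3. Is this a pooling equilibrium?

At the pooled signal (low deductible) the insurer holds the prior 1/2 and pays 1/2·144 + 1/2·90 = 117. Off-path (high deductible) belief 2/3 gives 2/3·144 + 1/3·90 = 126.
Safe: low deductible gives 117 − 0 = 117; high deductible gives 126 − 23 = 103. Stays. ✓
Risky: low deductible gives 117 − 0 = 117; high deductible gives 126 − 43 = 83. Stays. ✓

Yes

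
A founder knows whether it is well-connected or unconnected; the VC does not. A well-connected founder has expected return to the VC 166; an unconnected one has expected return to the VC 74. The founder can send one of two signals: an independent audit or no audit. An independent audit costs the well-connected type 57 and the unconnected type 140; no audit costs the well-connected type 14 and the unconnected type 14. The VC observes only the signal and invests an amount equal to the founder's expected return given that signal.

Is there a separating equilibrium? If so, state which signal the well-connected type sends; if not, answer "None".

Try well-connected → audit, unconnected → no audit:
  If types separate, audit earns payment 166 and no audit earns 74.
  Well-connected: audit gives 166 − 57 = 109; no audit gives 74 − 14 = 60. No deviation. ✓
  Unconnected: no audit gives 74 − 14 = 60; audit gives 166 − 140 = 26. No deviation. ✓
Both hold — the well-connected type sends audit.

audit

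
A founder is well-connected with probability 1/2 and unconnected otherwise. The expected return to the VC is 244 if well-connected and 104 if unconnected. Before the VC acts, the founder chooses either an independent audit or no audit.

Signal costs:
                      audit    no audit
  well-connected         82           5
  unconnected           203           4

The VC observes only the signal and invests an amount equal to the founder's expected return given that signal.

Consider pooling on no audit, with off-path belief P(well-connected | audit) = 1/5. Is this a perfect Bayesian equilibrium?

Yes

At the pooled signal (no audit) the VC holds the prior 1/2 and pays 1/2·244 + 1/2·104 = 174. Off-path (audit) belief 1/5 gives 1/5·244 + 4/5·104 = 132.
Well-connected: no audit gives 174 − 5 = 169; audit gives 132 − 82 = 50. Stays. ✓
Unconnected: no audit gives 174 − 4 = 170; audit gives 132 − 203 = -71. Stays. ✓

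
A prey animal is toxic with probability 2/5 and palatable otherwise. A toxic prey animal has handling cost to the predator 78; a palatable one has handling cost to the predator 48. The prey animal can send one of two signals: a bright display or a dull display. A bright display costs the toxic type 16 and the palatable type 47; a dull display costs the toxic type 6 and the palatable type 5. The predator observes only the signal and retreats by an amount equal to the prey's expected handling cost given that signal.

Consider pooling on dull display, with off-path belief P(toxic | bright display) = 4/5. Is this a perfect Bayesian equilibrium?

No

On the equilibrium path (dull display) the predator holds the prior 2/5 and pays 2/5·78 + 3/5·48 = 60. Off-path (bright display) belief 4/5 gives 4/5·78 + 1/5·48 = 72.
Toxic: dull display gives 60 − 6 = 54; bright display gives 72 − 16 = 56. Deviates. ✗
Palatable: dull display gives 60 − 5 = 55; bright display gives 72 − 47 = 25. Stays. ✓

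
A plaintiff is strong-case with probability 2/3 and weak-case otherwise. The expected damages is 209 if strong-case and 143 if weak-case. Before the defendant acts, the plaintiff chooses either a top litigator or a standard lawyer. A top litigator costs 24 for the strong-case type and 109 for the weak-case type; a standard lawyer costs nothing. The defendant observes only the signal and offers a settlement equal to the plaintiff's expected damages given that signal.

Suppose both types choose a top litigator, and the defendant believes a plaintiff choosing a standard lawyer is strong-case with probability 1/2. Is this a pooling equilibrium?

At the pooled signal (top litigator) the defendant holds the prior 2/3 and pays 2/3·209 + 1/3·143 = 187. Off-path (standard lawyer) belief 1/2 gives 1/2·209 + 1/2·143 = 176.
Strong-case: top litigator gives 187 − 24 = 163; standard lawyer gives 176 − 0 = 176. Deviates. ✗
Weak-case: top litigator gives 187 − 109 = 78; standard lawyer gives 176 − 0 = 176. Deviates. ✗

No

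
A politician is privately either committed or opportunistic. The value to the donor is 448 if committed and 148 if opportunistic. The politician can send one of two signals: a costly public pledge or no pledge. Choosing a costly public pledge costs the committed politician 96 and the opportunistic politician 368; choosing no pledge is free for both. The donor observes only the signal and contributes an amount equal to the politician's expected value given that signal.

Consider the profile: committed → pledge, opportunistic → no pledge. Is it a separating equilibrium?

Under separation the donor infers type exactly: pledge → committed (pays 448), no pledge → opportunistic (pays 148).
Committed: pledge gives 448 − 96 = 352; no pledge gives 148 − 0 = 148. No deviation. ✓
Opportunistic: no pledge gives 148 − 0 = 148; pledge gives 448 − 368 = 80. No deviation. ✓
Both incentive constraints hold.

Yes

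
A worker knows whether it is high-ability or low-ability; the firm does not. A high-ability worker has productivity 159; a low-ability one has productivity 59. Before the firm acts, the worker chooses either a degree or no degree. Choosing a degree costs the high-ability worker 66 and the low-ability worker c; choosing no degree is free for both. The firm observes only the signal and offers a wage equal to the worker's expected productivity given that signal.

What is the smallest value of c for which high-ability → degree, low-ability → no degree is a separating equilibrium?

Under separation: degree → high-ability (pays 159); no degree → low-ability (pays 59).
High-ability: 159 − 66 = 93 ≥ 59 − 0 = 59. Holds regardless of c. ✓
Low-ability: 59 − 0 ≥ 159 − c, so c ≥ 159 − 59 = 100.

100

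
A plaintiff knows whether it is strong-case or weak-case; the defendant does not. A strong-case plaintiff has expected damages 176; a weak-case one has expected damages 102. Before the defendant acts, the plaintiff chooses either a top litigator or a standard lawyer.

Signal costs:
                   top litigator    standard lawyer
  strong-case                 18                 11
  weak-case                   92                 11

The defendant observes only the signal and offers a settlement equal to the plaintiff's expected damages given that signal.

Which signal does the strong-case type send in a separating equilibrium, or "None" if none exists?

Try strong-case → top litigator, weak-case → standard lawyer:
  Under separation the defendant infers type exactly: top litigator → strong-case (pays 176), standard lawyer → weak-case (pays 102).
  Strong-case: top litigator gives 176 − 18 = 158; standard lawyer gives 102 − 11 = 91. No deviation. ✓
  Weak-case: standard lawyer gives 102 − 11 = 91; top litigator gives 176 − 92 = 84. No deviation. ✓
Both hold — the strong-case type sends top litigator.

top litigator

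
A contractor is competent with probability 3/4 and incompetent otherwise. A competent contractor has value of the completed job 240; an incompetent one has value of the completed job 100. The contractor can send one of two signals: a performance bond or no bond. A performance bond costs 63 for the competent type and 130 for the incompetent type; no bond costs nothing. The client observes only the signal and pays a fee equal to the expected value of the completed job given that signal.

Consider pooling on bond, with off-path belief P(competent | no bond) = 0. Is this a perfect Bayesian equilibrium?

No

At the pooled signal (bond) the client holds the prior 3/4 and pays 3/4·240 + 1/4·100 = 205. Off-path (no bond) belief 0 gives 0·240 + 1·100 = 100.
Competent: bond gives 205 − 63 = 142; no bond gives 100 − 0 = 100. Stays. ✓
Incompetent: bond gives 205 − 130 = 75; no bond gives 100 − 0 = 100. Deviates. ✗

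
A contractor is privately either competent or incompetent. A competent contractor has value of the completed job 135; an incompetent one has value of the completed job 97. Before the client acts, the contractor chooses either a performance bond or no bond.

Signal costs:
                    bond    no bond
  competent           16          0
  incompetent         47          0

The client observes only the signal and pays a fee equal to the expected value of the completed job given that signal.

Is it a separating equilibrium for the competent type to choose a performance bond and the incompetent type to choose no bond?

Yes

If types separate, bond earns payment 135 and no bond earns 97.
Competent: bond gives 135 − 16 = 119; no bond gives 97 − 0 = 97. No deviation. ✓
Incompetent: no bond gives 97 − 0 = 97; bond gives 135 − 47 = 88. No deviation. ✓
Neither type gains from mimicking the other.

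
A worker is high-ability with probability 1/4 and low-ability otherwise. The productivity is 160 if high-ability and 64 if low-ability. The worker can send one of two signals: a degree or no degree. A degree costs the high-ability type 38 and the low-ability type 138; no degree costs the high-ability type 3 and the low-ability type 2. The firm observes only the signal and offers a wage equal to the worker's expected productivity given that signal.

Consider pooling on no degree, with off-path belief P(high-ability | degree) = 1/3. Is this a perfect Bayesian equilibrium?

Yes

At the pooled signal (no degree) the firm holds the prior 1/4 and pays 1/4·160 + 3/4·64 = 88. Off-path (degree) belief 1/3 gives 1/3·160 + 2/3·64 = 96.
High-ability: no degree gives 88 − 3 = 85; degree gives 96 − 38 = 58. Stays. ✓
Low-ability: no degree gives 88 − 2 = 86; degree gives 96 − 138 = -42. Stays. ✓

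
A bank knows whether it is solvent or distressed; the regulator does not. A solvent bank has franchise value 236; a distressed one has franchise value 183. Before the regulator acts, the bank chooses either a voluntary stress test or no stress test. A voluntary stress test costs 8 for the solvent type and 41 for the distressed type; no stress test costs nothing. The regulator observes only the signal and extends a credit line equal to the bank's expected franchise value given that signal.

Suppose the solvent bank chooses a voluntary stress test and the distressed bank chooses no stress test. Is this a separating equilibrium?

No

Under separation the regulator infers type exactly: stress test → solvent (pays 236), no stress test → distressed (pays 183).
Solvent: stress test gives 236 − 8 = 228; no stress test gives 183 − 0 = 183. No deviation. ✓
Distressed: no stress test gives 183 − 0 = 183; stress test gives 236 − 41 = 195. Would deviate. ✗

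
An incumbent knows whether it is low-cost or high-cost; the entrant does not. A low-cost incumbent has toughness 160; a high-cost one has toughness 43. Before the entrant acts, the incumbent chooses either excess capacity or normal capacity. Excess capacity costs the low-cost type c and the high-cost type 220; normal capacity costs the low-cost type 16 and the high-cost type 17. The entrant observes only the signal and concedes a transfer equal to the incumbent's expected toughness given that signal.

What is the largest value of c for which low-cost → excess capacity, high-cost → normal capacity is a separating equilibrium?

133

Under separation: excess capacity → low-cost (pays 160); normal capacity → high-cost (pays 43).
High-cost: 43 − 17 = 26 ≥ 160 − 220 = -60. Holds regardless of c. ✓
Low-cost: 160 − c ≥ 43 − 16, so c ≤ 160 − 27 = 133.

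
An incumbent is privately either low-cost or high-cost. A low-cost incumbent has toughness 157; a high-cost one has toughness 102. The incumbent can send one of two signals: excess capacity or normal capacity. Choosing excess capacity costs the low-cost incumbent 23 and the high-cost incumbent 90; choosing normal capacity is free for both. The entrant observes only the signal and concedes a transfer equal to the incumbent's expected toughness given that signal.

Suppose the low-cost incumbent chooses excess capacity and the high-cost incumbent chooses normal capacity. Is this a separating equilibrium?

If types separate, excess capacity earns payment 157 and normal capacity earns 102.
Low-cost: excess capacity gives 157 − 23 = 134; normal capacity gives 102 − 0 = 102. No deviation. ✓
High-cost: normal capacity gives 102 − 0 = 102; excess capacity gives 157 − 90 = 67. No deviation. ✓
Neither type gains from mimicking the other.

Yes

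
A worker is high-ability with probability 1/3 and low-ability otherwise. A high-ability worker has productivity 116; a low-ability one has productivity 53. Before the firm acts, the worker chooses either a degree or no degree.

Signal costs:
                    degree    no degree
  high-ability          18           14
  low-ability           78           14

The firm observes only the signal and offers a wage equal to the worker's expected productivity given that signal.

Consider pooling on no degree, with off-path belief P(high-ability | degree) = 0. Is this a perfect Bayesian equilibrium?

On the equilibrium path (no degree) the firm holds the prior 1/3 and pays 1/3·116 + 2/3·53 = 74. Off-path (degree) belief 0 gives 0·116 + 1·53 = 53.
High-ability: no degree gives 74 − 14 = 60; degree gives 53 − 18 = 35. Stays. ✓
Low-ability: no degree gives 74 − 14 = 60; degree gives 53 − 78 = -25. Stays. ✓
Beliefs are Bayes-consistent on-path and both types best-respond.

Yes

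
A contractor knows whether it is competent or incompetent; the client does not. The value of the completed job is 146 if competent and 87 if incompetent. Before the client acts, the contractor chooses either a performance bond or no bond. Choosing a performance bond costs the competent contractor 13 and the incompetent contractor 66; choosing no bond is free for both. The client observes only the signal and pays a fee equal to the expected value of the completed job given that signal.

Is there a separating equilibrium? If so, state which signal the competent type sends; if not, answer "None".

bond

Try competent → bond, incompetent → no bond:
  If types separate, bond earns payment 146 and no bond earns 87.
  Competent: bond gives 146 − 13 = 133; no bond gives 87 − 0 = 87. No deviation. ✓
  Incompetent: no bond gives 87 − 0 = 87; bond gives 146 − 66 = 80. No deviation. ✓
Both hold — the competent type sends bond.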